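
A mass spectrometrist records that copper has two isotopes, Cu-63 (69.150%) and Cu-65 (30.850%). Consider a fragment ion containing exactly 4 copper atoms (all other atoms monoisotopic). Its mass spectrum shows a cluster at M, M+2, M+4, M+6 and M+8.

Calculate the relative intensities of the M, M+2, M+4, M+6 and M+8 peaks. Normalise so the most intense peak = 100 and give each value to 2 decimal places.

56.04 : 100.00 : 66.92 : 19.90 : 2.22

The 4 Cu atoms are independent, so intensities follow the terms of (0.69150 + 0.30850)^4.
P(M) = 0.69150^4 = 0.228649
P(M+2) = 4 × 0.69150^3 × 0.30850^1 = 0.408030
P(M+4) = 6 × 0.69150^2 × 0.30850^2 = 0.273052
P(M+6) = 4 × 0.69150^1 × 0.30850^3 = 0.081212
P(M+8) = 0.30850^4 = 0.009058
The M+2 peak is largest (0.408030); scaling to 100 gives 56.04 : 100.00 : 66.92 : 19.90 : 2.22.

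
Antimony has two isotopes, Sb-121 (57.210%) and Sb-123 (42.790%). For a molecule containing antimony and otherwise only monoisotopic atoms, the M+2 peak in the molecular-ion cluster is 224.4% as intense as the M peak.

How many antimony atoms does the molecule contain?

With n Sb atoms, P(M+2)/P(M) = C(n,1)·p^(n−1)q / p^n = n·q/p = n · 0.42790/0.57210.
n = 2.244 × 0.57210/0.42790 = 3.00 ≈ 3

3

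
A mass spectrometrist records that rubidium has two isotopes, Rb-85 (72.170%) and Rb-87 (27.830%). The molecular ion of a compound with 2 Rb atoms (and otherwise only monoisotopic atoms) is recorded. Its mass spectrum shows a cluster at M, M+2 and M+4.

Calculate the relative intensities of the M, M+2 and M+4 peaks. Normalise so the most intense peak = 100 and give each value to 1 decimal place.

The 2 Rb atoms are independent, so intensities follow the terms of (0.72170 + 0.27830)^2.
P(M) = 0.72170^2 = 0.520851
P(M+2) = 2 × 0.72170^1 × 0.27830^1 = 0.401698
P(M+4) = 0.27830^2 = 0.077451
The M peak is largest (0.520851); scaling to 100 gives 100.0 : 77.1 : 14.9.

100.0 : 77.1 : 14.9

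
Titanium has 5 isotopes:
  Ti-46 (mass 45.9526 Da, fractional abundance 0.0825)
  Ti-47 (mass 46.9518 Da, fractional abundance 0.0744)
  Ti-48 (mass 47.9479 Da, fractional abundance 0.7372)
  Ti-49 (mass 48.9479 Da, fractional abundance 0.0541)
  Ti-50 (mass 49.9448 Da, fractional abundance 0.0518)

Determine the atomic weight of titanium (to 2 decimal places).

47.87 Da

Average mass = Σ (abundance × isotope mass) = 0.0825 × 45.9526 + 0.0744 × 46.9518 + 0.7372 × 47.9479 + 0.0541 × 48.9479 + 0.0518 × 49.9448
= 3.79109 + 3.49321 + 35.34719 + 2.64808 + 2.58714 = 47.86671 Da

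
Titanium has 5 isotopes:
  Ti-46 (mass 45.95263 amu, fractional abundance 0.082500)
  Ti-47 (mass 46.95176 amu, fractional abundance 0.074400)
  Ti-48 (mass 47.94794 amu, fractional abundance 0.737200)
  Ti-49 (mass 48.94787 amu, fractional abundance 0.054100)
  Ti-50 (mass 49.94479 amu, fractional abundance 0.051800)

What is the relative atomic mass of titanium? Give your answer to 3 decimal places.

47.867 amu

Average mass = Σ (abundance × isotope mass) = 0.082500 × 45.95263 + 0.074400 × 46.95176 + 0.737200 × 47.94794 + 0.054100 × 48.94787 + 0.051800 × 49.94479
= 3.791092 + 3.493211 + 35.347221 + 2.648080 + 2.587140 = 47.866744 amu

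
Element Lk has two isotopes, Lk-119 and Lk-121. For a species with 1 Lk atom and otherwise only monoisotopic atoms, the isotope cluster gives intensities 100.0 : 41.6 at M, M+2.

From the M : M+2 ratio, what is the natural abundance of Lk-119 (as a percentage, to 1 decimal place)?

70.6%

Let p = fractional abundance of Lk-119. I(M+2)/I(M) = [C(1,1)·p^0·(1−p)] / p^1 = 1·(1−p)/p = 41.6/100.0 = 0.4160
(1−p)/p = 0.4160/1 = 0.4160  ⇒  p = 1/(1 + 0.4160) = 0.7062
Lk-119: 70.6%, Lk-121: 29.4%.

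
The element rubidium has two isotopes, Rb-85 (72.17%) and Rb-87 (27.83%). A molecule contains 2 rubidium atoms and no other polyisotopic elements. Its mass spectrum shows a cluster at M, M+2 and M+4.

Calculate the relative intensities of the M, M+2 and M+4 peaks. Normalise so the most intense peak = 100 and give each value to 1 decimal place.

100.0 : 77.1 : 14.9

Each Rb atom is independently Rb-85 (p = 0.7217) or Rb-87 (q = 0.2783); the cluster is the binomial expansion (p + q)^2.
P(M) = 0.7217^2 = 0.520851
P(M+2) = 2 × 0.7217^1 × 0.2783^1 = 0.401698
P(M+4) = 0.2783^2 = 0.077451
The M peak is largest (0.520851); scaling to 100 gives 100.0 : 77.1 : 14.9.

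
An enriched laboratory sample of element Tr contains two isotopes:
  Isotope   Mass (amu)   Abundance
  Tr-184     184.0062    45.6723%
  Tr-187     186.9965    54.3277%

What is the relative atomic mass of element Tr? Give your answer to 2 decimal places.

185.63 amu

Weight each isotope mass by its fractional abundance: 0.456723 × 184.0062 + 0.543277 × 186.9965
= 84.03986 + 101.59090 = 185.63076 amu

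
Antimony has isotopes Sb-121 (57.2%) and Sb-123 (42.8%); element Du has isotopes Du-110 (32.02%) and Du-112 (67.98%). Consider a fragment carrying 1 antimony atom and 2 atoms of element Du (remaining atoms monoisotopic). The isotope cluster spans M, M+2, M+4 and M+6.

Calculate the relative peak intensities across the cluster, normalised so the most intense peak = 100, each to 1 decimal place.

13.0 : 65.0 : 100.0 : 43.9

Antimony pattern (n=1): 0.5720 : 0.4280
Element Du pattern (n=2): 0.10252804 : 0.43534392 : 0.46212804
Convolve the two distributions (both contribute in 2-u steps):
  M: 0.5720×0.10252804 = 0.058646
  M+2: 0.5720×0.43534392 + 0.4280×0.10252804 = 0.292899
  M+4: 0.5720×0.46212804 + 0.4280×0.43534392 = 0.450664
  M+6: 0.4280×0.46212804 = 0.197791
Scale to base peak (0.450664) = 100: 13.0 : 65.0 : 100.0 : 43.9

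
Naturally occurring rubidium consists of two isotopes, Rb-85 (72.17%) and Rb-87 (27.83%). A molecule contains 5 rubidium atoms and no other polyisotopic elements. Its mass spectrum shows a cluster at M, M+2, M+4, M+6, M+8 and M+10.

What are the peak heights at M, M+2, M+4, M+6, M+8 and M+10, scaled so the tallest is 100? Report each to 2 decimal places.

The 5 Rb atoms are independent, so intensities follow the terms of (0.7217 + 0.2783)^5.
P(M) = 0.7217^5 = 0.195787
P(M+2) = 5 × 0.7217^4 × 0.2783^1 = 0.377494
P(M+4) = 10 × 0.7217^3 × 0.2783^2 = 0.291136
P(M+6) = 10 × 0.7217^2 × 0.2783^3 = 0.112267
P(M+8) = 5 × 0.7217^1 × 0.2783^4 = 0.021646
P(M+10) = 0.2783^5 = 0.001669
The M+2 peak is largest (0.377494); scaling to 100 gives 51.86 : 100.00 : 77.12 : 29.74 : 5.73 : 0.44.

51.86 : 100.00 : 77.12 : 29.74 : 5.73 : 0.44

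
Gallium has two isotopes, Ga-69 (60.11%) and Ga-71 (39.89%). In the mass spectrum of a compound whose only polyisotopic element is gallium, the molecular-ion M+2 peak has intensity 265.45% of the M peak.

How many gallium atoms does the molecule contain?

4

With n Ga atoms, P(M+2)/P(M) = C(n,1)·p^(n−1)q / p^n = n·q/p = n · 0.3989/0.6011.
n = 2.6545 × 0.6011/0.3989 = 4.00 ≈ 4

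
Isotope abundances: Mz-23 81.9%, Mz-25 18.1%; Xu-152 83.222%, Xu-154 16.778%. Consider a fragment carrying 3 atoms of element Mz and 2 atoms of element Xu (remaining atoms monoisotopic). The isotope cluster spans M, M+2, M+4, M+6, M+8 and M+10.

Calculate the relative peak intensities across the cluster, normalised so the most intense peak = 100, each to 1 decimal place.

93.8 : 100.0 : 42.6 : 9.1 : 1.0 : 0.0

Element Mz pattern (n=3): 0.54935326 : 0.36422322 : 0.08049378 : 0.00592974
Element Xu pattern (n=2): 0.69259013 : 0.27925974 : 0.02815013
Convolve the two distributions (both contribute in 2-u steps):
  M: 0.54935326×0.69259013 = 0.380477
  M+2: 0.54935326×0.27925974 + 0.36422322×0.69259013 = 0.405670
  M+4: 0.54935326×0.02815013 + 0.36422322×0.27925974 + 0.08049378×0.69259013 = 0.172926
  M+6: 0.36422322×0.02815013 + 0.08049378×0.27925974 + 0.00592974×0.69259013 = 0.036838
  M+8: 0.08049378×0.02815013 + 0.00592974×0.27925974 = 0.003922
  M+10: 0.00592974×0.02815013 = 0.000167
Scale to base peak (0.405670) = 100: 93.8 : 100.0 : 42.6 : 9.1 : 1.0 : 0.0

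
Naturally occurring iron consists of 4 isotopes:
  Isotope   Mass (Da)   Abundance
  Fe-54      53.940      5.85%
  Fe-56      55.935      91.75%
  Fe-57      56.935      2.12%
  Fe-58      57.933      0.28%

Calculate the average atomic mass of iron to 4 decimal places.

The abundance-weighted mean is 0.0585 × 53.940 + 0.9175 × 55.935 + 0.0212 × 56.935 + 0.0028 × 57.933
= 3.15549 + 51.32036 + 1.20702 + 0.16221 = 55.84508 Da

55.8451 Da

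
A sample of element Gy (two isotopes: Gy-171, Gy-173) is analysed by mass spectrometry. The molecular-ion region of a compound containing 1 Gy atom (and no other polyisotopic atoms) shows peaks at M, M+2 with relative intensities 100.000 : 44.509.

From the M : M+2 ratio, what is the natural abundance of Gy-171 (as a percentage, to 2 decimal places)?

Write p for the Gy-171 fraction. I(M+2)/I(M) = [C(1,1)·p^0·(1−p)] / p^1 = 1·(1−p)/p = 44.509/100.000 = 0.4451
(1−p)/p = 0.4451/1 = 0.4451  ⇒  p = 1/(1 + 0.4451) = 0.6920
Gy-171: 69.20%, Gy-173: 30.80%.

69.20%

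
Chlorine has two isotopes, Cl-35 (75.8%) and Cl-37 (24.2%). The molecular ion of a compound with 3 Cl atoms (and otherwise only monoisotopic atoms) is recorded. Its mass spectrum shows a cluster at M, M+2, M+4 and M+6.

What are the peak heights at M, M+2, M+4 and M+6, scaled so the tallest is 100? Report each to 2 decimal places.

100.00 : 95.78 : 30.58 : 3.25

The 3 Cl atoms are independent, so intensities follow the terms of (0.758 + 0.242)^3.
P(M) = 0.758^3 = 0.435520
P(M+2) = 3 × 0.758^2 × 0.242^1 = 0.417133
P(M+4) = 3 × 0.758^1 × 0.242^2 = 0.133175
P(M+6) = 0.242^3 = 0.014172
The M peak is largest (0.435520); scaling to 100 gives 100.00 : 95.78 : 30.58 : 3.25.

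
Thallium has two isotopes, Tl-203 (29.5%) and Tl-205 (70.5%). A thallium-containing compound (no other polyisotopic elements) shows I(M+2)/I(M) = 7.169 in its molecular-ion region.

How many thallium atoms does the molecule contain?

3

The M+2/M ratio from n Tl atoms is n · q/p = n · 0.705/0.295.
n = 7.169 × 0.295/0.705 = 3.00 ≈ 3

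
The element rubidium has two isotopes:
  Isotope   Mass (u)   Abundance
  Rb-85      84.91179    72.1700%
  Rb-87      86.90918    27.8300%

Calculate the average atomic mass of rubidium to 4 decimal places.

Ar = Σ fᵢ·mᵢ = 0.721700 × 84.91179 + 0.278300 × 86.90918
= 61.280839 + 24.186825 = 85.467664 u

85.4677 u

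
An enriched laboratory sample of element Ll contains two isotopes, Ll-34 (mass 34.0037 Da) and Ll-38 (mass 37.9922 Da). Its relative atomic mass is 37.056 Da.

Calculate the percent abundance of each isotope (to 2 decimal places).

Ll-34: 23.47%, Ll-38: 76.53%

Writing the weighted mean with unknown fraction x of Ll-34:
34.0037·x + 37.9922·(1 − x) = 37.056
(34.0037 − 37.9922)·x = 37.056 − 37.9922
x = -0.9362 / -3.9885 = 0.23472 → 23.47% Ll-34, 76.53% Ll-38.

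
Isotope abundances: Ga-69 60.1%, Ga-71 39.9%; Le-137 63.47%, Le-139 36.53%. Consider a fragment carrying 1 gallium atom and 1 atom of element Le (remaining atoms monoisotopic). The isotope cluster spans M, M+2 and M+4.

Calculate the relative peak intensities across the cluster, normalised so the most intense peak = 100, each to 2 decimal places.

Gallium pattern (n=1): 0.6010 : 0.3990
Element Le pattern (n=1): 0.6347 : 0.3653
Convolve the two distributions (both contribute in 2-u steps):
  M: 0.6010×0.6347 = 0.381455
  M+2: 0.6010×0.3653 + 0.3990×0.6347 = 0.472791
  M+4: 0.3990×0.3653 = 0.145755
Scale to base peak (0.472791) = 100: 80.68 : 100.00 : 30.83

80.68 : 100.00 : 30.83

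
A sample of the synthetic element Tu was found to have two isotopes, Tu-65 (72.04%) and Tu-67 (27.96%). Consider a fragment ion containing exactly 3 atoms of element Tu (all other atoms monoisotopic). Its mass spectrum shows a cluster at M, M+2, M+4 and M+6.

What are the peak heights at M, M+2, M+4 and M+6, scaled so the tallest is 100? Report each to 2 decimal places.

Expanding (0.7204 + 0.2796)^3:
P(M) = 0.7204^3 = 0.373870
P(M+2) = 3 × 0.7204^2 × 0.2796^1 = 0.435317
P(M+4) = 3 × 0.7204^1 × 0.2796^2 = 0.168954
P(M+6) = 0.2796^3 = 0.021858
The M+2 peak is largest (0.435317); scaling to 100 gives 85.88 : 100.00 : 38.81 : 5.02.

85.88 : 100.00 : 38.81 : 5.02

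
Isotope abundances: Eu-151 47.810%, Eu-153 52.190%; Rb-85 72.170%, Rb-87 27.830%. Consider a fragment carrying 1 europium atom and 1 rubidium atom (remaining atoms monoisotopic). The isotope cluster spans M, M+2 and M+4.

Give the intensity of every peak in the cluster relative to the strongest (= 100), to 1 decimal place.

67.7 : 100.0 : 28.5

Europium pattern (n=1): 0.4781 : 0.5219
Rubidium pattern (n=1): 0.7217 : 0.2783
Convolve the two distributions (both contribute in 2-u steps):
  M: 0.4781×0.7217 = 0.345045
  M+2: 0.4781×0.2783 + 0.5219×0.7217 = 0.509710
  M+4: 0.5219×0.2783 = 0.145245
Scale to base peak (0.509710) = 100: 67.7 : 100.0 : 28.5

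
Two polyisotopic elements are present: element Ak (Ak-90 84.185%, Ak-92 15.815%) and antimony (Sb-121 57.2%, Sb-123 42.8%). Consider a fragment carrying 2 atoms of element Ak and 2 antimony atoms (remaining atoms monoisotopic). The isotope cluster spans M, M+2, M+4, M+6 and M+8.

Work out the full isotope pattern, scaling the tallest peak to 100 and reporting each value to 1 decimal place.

53.4 : 100.0 : 61.8 : 14.1 : 1.1

Element Ak pattern (n=2): 0.70871142 : 0.26627716 : 0.02501142
Antimony pattern (n=2): 0.327184 : 0.489632 : 0.183184
Convolve the two distributions (both contribute in 2-u steps):
  M: 0.70871142×0.327184 = 0.231879
  M+2: 0.70871142×0.489632 + 0.26627716×0.327184 = 0.434129
  M+4: 0.70871142×0.183184 + 0.26627716×0.489632 + 0.02501142×0.327184 = 0.268386
  M+6: 0.26627716×0.183184 + 0.02501142×0.489632 = 0.061024
  M+8: 0.02501142×0.183184 = 0.004582
Scale to base peak (0.434129) = 100: 53.4 : 100.0 : 61.8 : 14.1 : 1.1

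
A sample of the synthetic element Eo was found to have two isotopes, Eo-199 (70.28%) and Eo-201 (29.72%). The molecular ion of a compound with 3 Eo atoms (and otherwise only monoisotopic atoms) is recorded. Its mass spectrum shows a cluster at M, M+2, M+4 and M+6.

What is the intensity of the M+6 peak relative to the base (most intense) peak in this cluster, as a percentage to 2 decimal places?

5.96%

Binomial terms of (0.7028 + 0.2972)^3: M 0.3471, M+2 0.4404, M+4 0.1862, M+6 0.0263 → M+2 is the base peak.
P(M+2) = C(3,1) × 0.7028^2 × 0.2972^1 = 3 × 0.49392784 × 0.2972 = 0.440386 (base)
P(M+6) = C(3,3) × 0.7028^0 × 0.2972^3 = 1 × 1.0000 × 0.02625103 = 0.026251
Relative intensity = 0.026251 / 0.440386 × 100 = 5.96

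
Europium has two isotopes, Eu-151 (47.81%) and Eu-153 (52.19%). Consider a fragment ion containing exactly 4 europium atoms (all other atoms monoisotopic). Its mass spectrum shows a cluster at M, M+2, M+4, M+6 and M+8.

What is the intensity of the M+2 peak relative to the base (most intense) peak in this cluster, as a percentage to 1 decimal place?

Term probabilities: M 0.0522, M+2 0.2281, M+4 0.3736, M+6 0.2719, M+8 0.0742. Base peak = M+4.
P(M+4) = C(4,2) × 0.4781^2 × 0.5219^2 = 6 × 0.22857961 × 0.27237961 = 0.373563 (base)
P(M+2) = C(4,1) × 0.4781^3 × 0.5219^1 = 4 × 0.10928391 × 0.5219 = 0.228141
Relative intensity = 0.228141 / 0.373563 × 100 = 61.1

61.1%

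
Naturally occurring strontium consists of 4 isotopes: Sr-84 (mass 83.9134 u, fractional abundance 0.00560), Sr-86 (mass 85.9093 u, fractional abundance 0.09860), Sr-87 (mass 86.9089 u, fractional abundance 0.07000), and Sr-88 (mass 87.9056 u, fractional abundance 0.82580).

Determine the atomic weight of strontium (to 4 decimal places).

87.6166 u

Weight each isotope mass by its fractional abundance: 0.00560 × 83.9134 + 0.09860 × 85.9093 + 0.07000 × 86.9089 + 0.82580 × 87.9056
= 0.46992 + 8.47066 + 6.08362 + 72.59244 = 87.61664 u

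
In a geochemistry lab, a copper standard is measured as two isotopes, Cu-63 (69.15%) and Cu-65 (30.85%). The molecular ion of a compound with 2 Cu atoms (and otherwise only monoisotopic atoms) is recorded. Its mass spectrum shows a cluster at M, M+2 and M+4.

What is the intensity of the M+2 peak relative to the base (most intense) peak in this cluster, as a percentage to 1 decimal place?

Term probabilities: M 0.4782, M+2 0.4267, M+4 0.0952. Base peak = M.
P(M) = C(2,0) × 0.6915^2 × 0.3085^0 = 1 × 0.47817225 × 1.0000 = 0.478172 (base)
P(M+2) = C(2,1) × 0.6915^1 × 0.3085^1 = 2 × 0.6915 × 0.3085 = 0.426656
Relative intensity = 0.426656 / 0.478172 × 100 = 89.2

89.2%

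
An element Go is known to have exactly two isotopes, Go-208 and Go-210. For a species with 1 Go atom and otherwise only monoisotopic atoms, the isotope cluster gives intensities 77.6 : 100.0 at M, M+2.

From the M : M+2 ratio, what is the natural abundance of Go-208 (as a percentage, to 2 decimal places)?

Write p for the Go-208 fraction. I(M+2)/I(M) = [C(1,1)·p^0·(1−p)] / p^1 = 1·(1−p)/p = 100.0/77.6 = 1.2887
(1−p)/p = 1.2887/1 = 1.2887  ⇒  p = 1/(1 + 1.2887) = 0.4369
Go-208: 43.69%, Go-210: 56.31%.

43.69%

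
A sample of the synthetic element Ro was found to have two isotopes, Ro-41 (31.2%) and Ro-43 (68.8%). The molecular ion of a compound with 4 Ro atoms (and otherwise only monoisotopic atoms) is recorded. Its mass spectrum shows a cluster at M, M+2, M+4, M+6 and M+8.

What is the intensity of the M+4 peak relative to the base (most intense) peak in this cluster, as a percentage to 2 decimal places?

68.02%

Binomial terms of (0.312 + 0.688)^4: M 0.0095, M+2 0.0836, M+4 0.2765, M+6 0.4064, M+8 0.2241 → M+6 is the base peak.
P(M+6) = C(4,3) × 0.312^1 × 0.688^3 = 4 × 0.3120 × 0.32566067 = 0.406425 (base)
P(M+4) = C(4,2) × 0.312^2 × 0.688^2 = 6 × 0.097344 × 0.473344 = 0.276463
Relative intensity = 0.276463 / 0.406425 × 100 = 68.02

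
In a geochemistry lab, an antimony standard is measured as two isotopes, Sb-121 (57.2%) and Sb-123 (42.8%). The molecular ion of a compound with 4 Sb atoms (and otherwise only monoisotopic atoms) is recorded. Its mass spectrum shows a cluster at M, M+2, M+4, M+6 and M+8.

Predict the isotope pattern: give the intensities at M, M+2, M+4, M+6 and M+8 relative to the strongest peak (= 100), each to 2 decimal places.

The 4 Sb atoms are independent, so intensities follow the terms of (0.572 + 0.428)^4.
P(M) = 0.572^4 = 0.107049
P(M+2) = 4 × 0.572^3 × 0.428^1 = 0.320400
P(M+4) = 6 × 0.572^2 × 0.428^2 = 0.359609
P(M+6) = 4 × 0.572^1 × 0.428^3 = 0.179385
P(M+8) = 0.428^4 = 0.033556
The M+4 peak is largest (0.359609); scaling to 100 gives 29.77 : 89.10 : 100.00 : 49.88 : 9.33.

29.77 : 89.10 : 100.00 : 49.88 : 9.33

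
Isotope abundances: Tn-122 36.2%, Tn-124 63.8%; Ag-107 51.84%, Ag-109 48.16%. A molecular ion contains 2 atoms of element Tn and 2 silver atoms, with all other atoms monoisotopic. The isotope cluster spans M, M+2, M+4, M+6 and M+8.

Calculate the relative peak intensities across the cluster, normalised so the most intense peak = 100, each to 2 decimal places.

Element Tn pattern (n=2): 0.131044 : 0.461912 : 0.407044
Silver pattern (n=2): 0.26873856 : 0.49932288 : 0.23193856
Convolve the two distributions (both contribute in 2-u steps):
  M: 0.131044×0.26873856 = 0.035217
  M+2: 0.131044×0.49932288 + 0.461912×0.26873856 = 0.189567
  M+4: 0.131044×0.23193856 + 0.461912×0.49932288 + 0.407044×0.26873856 = 0.370426
  M+6: 0.461912×0.23193856 + 0.407044×0.49932288 = 0.310382
  M+8: 0.407044×0.23193856 = 0.094409
Scale to base peak (0.370426) = 100: 9.51 : 51.18 : 100.00 : 83.79 : 25.49

9.51 : 51.18 : 100.00 : 83.79 : 25.49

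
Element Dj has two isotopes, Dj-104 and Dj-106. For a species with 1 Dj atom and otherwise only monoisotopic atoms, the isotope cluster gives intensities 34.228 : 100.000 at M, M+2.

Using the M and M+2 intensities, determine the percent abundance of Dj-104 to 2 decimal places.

25.50%

If p is the fraction of Dj that is Dj-104, then I(M+2)/I(M) = [C(1,1)·p^0·(1−p)] / p^1 = 1·(1−p)/p = 100.000/34.228 = 2.9216
(1−p)/p = 2.9216/1 = 2.9216  ⇒  p = 1/(1 + 2.9216) = 0.2550
Dj-104: 25.50%, Dj-106: 74.50%.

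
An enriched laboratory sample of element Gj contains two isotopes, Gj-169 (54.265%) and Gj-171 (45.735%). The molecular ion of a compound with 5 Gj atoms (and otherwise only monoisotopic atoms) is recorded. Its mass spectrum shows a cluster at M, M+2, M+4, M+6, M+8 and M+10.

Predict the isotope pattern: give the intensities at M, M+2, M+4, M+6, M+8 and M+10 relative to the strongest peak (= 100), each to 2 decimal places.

14.08 : 59.33 : 100.00 : 84.28 : 35.52 : 5.99

Each Gj atom is independently Gj-169 (p = 0.54265) or Gj-171 (q = 0.45735); the cluster is the binomial expansion (p + q)^5.
P(M) = 0.54265^5 = 0.047054
P(M+2) = 5 × 0.54265^4 × 0.45735^1 = 0.198289
P(M+4) = 10 × 0.54265^3 × 0.45735^2 = 0.334239
P(M+6) = 10 × 0.54265^2 × 0.45735^3 = 0.281699
P(M+8) = 5 × 0.54265^1 × 0.45735^4 = 0.118709
P(M+10) = 0.45735^5 = 0.020010
The M+4 peak is largest (0.334239); scaling to 100 gives 14.08 : 59.33 : 100.00 : 84.28 : 35.52 : 5.99.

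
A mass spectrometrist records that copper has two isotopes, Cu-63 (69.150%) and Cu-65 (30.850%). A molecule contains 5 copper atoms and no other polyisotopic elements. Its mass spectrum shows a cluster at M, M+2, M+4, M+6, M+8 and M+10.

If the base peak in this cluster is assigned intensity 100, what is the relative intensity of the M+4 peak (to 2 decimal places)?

Term probabilities: M 0.1581, M+2 0.3527, M+4 0.3147, M+6 0.1404, M+8 0.0313, M+10 0.0028. Base peak = M+2.
P(M+2) = C(5,1) × 0.69150^4 × 0.30850^1 = 5 × 0.2286487 × 0.3085 = 0.352691 (base)
P(M+4) = C(5,2) × 0.69150^3 × 0.30850^2 = 10 × 0.33065611 × 0.09517225 = 0.314693
Relative intensity = 0.314693 / 0.352691 × 100 = 89.23

89.23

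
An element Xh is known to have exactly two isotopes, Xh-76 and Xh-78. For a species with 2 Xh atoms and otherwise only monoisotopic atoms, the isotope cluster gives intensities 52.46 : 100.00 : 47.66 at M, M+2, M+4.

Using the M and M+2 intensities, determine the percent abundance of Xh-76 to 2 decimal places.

51.20%

If p is the fraction of Xh that is Xh-76, then I(M+2)/I(M) = [C(2,1)·p^1·(1−p)] / p^2 = 2·(1−p)/p = 100.00/52.46 = 1.9062
(1−p)/p = 1.9062/2 = 0.9531  ⇒  p = 1/(1 + 0.9531) = 0.5120
Xh-76: 51.20%, Xh-78: 48.80%.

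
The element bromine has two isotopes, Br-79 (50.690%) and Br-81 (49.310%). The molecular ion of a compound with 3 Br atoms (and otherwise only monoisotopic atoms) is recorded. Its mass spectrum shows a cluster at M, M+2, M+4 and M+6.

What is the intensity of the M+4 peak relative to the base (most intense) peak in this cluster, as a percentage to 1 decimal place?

97.3%

(0.50690 + 0.49310)^3 gives M 0.1302, M+2 0.3801, M+4 0.3698, M+6 0.1199; the largest is M+2.
P(M+2) = C(3,1) × 0.50690^2 × 0.49310^1 = 3 × 0.25694761 × 0.4931 = 0.380103 (base)
P(M+4) = C(3,2) × 0.50690^1 × 0.49310^2 = 3 × 0.5069 × 0.24314761 = 0.369755
Relative intensity = 0.369755 / 0.380103 × 100 = 97.3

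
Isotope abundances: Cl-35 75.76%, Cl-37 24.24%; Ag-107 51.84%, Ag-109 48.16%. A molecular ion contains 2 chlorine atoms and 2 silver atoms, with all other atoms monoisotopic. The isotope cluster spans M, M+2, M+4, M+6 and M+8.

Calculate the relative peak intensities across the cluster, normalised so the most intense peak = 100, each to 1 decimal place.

40.0 : 100.0 : 86.2 : 29.7 : 3.5

Chlorine pattern (n=2): 0.57395776 : 0.36728448 : 0.05875776
Silver pattern (n=2): 0.26873856 : 0.49932288 : 0.23193856
Convolve the two distributions (both contribute in 2-u steps):
  M: 0.57395776×0.26873856 = 0.154245
  M+2: 0.57395776×0.49932288 + 0.36728448×0.26873856 = 0.385294
  M+4: 0.57395776×0.23193856 + 0.36728448×0.49932288 + 0.05875776×0.26873856 = 0.332307
  M+6: 0.36728448×0.23193856 + 0.05875776×0.49932288 = 0.114527
  M+8: 0.05875776×0.23193856 = 0.013628
Scale to base peak (0.385294) = 100: 40.0 : 100.0 : 86.2 : 29.7 : 3.5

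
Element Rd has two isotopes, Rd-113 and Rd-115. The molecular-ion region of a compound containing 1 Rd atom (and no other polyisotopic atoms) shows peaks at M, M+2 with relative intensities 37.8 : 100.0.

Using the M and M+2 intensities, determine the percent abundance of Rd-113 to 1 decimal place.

If p is the fraction of Rd that is Rd-113, then I(M+2)/I(M) = [C(1,1)·p^0·(1−p)] / p^1 = 1·(1−p)/p = 100.0/37.8 = 2.6455
(1−p)/p = 2.6455/1 = 2.6455  ⇒  p = 1/(1 + 2.6455) = 0.2743
Rd-113: 27.4%, Rd-115: 72.6%.

27.4%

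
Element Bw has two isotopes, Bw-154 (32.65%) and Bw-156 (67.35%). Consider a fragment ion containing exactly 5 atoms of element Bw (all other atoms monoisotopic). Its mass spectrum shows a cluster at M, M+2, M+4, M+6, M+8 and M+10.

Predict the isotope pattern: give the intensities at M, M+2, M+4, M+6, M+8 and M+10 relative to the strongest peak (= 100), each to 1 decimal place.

1.1 : 11.4 : 47.0 : 97.0 : 100.0 : 41.3

Expanding (0.3265 + 0.6735)^5:
P(M) = 0.3265^5 = 0.003710
P(M+2) = 5 × 0.3265^4 × 0.6735^1 = 0.038268
P(M+4) = 10 × 0.3265^3 × 0.6735^2 = 0.157879
P(M+6) = 10 × 0.3265^2 × 0.6735^3 = 0.325671
P(M+8) = 5 × 0.3265^1 × 0.6735^4 = 0.335895
P(M+10) = 0.6735^5 = 0.138576
The M+8 peak is largest (0.335895); scaling to 100 gives 1.1 : 11.4 : 47.0 : 97.0 : 100.0 : 41.3.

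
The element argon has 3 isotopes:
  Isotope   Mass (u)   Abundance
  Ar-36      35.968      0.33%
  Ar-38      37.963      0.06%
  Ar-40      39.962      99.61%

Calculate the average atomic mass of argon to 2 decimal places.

The abundance-weighted mean is 0.0033 × 35.968 + 0.0006 × 37.963 + 0.9961 × 39.962
= 0.1187 + 0.0228 + 39.8061 = 39.9476 u

39.95 u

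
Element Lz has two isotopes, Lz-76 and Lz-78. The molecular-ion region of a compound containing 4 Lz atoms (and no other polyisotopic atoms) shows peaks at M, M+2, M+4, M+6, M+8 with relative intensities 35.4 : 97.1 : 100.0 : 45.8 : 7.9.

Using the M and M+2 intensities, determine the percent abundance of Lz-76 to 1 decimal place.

59.3%

If p is the fraction of Lz that is Lz-76, then I(M+2)/I(M) = [C(4,1)·p^3·(1−p)] / p^4 = 4·(1−p)/p = 97.1/35.4 = 2.7429
(1−p)/p = 2.7429/4 = 0.6857  ⇒  p = 1/(1 + 0.6857) = 0.5932
Lz-76: 59.3%, Lz-78: 40.7%.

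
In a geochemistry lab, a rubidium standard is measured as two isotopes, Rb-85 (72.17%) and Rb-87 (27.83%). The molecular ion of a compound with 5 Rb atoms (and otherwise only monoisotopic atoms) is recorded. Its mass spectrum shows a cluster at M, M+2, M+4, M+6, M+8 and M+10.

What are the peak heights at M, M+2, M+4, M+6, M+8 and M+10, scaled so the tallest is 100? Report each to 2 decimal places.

51.86 : 100.00 : 77.12 : 29.74 : 5.73 : 0.44

Expanding (0.7217 + 0.2783)^5:
P(M) = 0.7217^5 = 0.195787
P(M+2) = 5 × 0.7217^4 × 0.2783^1 = 0.377494
P(M+4) = 10 × 0.7217^3 × 0.2783^2 = 0.291136
P(M+6) = 10 × 0.7217^2 × 0.2783^3 = 0.112267
P(M+8) = 5 × 0.7217^1 × 0.2783^4 = 0.021646
P(M+10) = 0.2783^5 = 0.001669
The M+2 peak is largest (0.377494); scaling to 100 gives 51.86 : 100.00 : 77.12 : 29.74 : 5.73 : 0.44.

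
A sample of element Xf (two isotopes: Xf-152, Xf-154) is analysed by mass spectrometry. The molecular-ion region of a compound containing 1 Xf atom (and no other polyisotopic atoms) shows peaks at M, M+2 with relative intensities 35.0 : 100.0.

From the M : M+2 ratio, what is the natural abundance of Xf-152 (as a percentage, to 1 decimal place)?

If p is the fraction of Xf that is Xf-152, then I(M+2)/I(M) = [C(1,1)·p^0·(1−p)] / p^1 = 1·(1−p)/p = 100.0/35.0 = 2.8571
(1−p)/p = 2.8571/1 = 2.8571  ⇒  p = 1/(1 + 2.8571) = 0.2593
Xf-152: 25.9%, Xf-154: 74.1%.

25.9%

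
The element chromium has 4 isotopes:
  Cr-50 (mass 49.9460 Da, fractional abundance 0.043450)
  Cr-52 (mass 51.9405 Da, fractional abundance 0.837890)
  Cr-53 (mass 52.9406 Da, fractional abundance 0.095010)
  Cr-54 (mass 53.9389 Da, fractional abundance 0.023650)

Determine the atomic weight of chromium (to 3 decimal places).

51.996 Da

The abundance-weighted mean is 0.043450 × 49.9460 + 0.837890 × 51.9405 + 0.095010 × 52.9406 + 0.023650 × 53.9389
= 2.17015 + 43.52043 + 5.02989 + 1.27565 = 51.99612 Da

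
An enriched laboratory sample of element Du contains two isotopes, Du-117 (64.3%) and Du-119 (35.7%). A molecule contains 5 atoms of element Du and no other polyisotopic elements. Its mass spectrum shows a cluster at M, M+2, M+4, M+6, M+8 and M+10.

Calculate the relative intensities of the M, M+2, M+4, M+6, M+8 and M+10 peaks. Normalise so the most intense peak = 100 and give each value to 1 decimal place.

Expanding (0.643 + 0.357)^5:
P(M) = 0.643^5 = 0.109914
P(M+2) = 5 × 0.643^4 × 0.357^1 = 0.305128
P(M+4) = 10 × 0.643^3 × 0.357^2 = 0.338820
P(M+6) = 10 × 0.643^2 × 0.357^3 = 0.188116
P(M+8) = 5 × 0.643^1 × 0.357^4 = 0.052222
P(M+10) = 0.357^5 = 0.005799
The M+4 peak is largest (0.338820); scaling to 100 gives 32.4 : 90.1 : 100.0 : 55.5 : 15.4 : 1.7.

32.4 : 90.1 : 100.0 : 55.5 : 15.4 : 1.7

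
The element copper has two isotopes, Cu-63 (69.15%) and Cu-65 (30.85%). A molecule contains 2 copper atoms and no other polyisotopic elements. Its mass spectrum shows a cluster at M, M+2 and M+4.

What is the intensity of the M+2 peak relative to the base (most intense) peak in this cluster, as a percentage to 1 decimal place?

Binomial terms of (0.6915 + 0.3085)^2: M 0.4782, M+2 0.4267, M+4 0.0952 → M is the base peak.
P(M) = C(2,0) × 0.6915^2 × 0.3085^0 = 1 × 0.47817225 × 1.0000 = 0.478172 (base)
P(M+2) = C(2,1) × 0.6915^1 × 0.3085^1 = 2 × 0.6915 × 0.3085 = 0.426656
Relative intensity = 0.426656 / 0.478172 × 100 = 89.2

89.2%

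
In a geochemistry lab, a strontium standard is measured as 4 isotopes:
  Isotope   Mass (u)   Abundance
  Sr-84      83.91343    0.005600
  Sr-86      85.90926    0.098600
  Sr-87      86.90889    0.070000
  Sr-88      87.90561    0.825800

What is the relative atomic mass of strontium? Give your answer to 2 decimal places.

Weight each isotope mass by its fractional abundance: 0.005600 × 83.91343 + 0.098600 × 85.90926 + 0.070000 × 86.90889 + 0.825800 × 87.90561
= 0.469915 + 8.470653 + 6.083622 + 72.592453 = 87.616643 u

87.62 u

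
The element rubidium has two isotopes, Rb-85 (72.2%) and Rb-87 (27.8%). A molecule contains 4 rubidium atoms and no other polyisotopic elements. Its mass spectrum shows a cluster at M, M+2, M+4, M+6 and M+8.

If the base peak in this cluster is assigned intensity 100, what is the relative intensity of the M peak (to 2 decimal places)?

Term probabilities: M 0.2717, M+2 0.4185, M+4 0.2417, M+6 0.0620, M+8 0.0060. Base peak = M+2.
P(M+2) = C(4,1) × 0.722^3 × 0.278^1 = 4 × 0.37636705 × 0.2780 = 0.418520 (base)
P(M) = C(4,0) × 0.722^4 × 0.278^0 = 1 × 0.27173701 × 1.0000 = 0.271737
Relative intensity = 0.271737 / 0.418520 × 100 = 64.93

64.93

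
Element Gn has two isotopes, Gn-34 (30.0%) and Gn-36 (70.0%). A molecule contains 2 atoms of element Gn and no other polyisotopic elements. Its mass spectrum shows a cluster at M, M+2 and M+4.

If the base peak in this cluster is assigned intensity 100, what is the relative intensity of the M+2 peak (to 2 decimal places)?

85.71

Binomial terms of (0.300 + 0.700)^2: M 0.0900, M+2 0.4200, M+4 0.4900 → M+4 is the base peak.
P(M+4) = C(2,2) × 0.300^0 × 0.700^2 = 1 × 1.0000 × 0.4900 = 0.490000 (base)
P(M+2) = C(2,1) × 0.300^1 × 0.700^1 = 2 × 0.3000 × 0.7000 = 0.420000
Relative intensity = 0.420000 / 0.490000 × 100 = 85.71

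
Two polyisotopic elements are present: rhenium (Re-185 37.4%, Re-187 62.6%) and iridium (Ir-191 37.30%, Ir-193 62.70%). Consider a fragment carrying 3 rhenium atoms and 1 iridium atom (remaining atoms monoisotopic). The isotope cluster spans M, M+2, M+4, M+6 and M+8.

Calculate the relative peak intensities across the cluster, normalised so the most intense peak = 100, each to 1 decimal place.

Rhenium pattern (n=3): 0.05231362 : 0.26268713 : 0.43968487 : 0.24531438
Iridium pattern (n=1): 0.3730 : 0.6270
Convolve the two distributions (both contribute in 2-u steps):
  M: 0.05231362×0.3730 = 0.019513
  M+2: 0.05231362×0.6270 + 0.26268713×0.3730 = 0.130783
  M+4: 0.26268713×0.6270 + 0.43968487×0.3730 = 0.328707
  M+6: 0.43968487×0.6270 + 0.24531438×0.3730 = 0.367185
  M+8: 0.24531438×0.6270 = 0.153812
Scale to base peak (0.367185) = 100: 5.3 : 35.6 : 89.5 : 100.0 : 41.9

5.3 : 35.6 : 89.5 : 100.0 : 41.9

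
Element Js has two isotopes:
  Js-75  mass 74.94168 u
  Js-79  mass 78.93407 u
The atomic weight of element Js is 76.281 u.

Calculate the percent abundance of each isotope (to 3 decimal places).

Js-75: 66.453%, Js-79: 33.547%

Writing the weighted mean with unknown fraction x of Js-75:
74.94168·x + 78.93407·(1 − x) = 76.281
(74.94168 − 78.93407)·x = 76.281 − 78.93407
x = -2.65307 / -3.99239 = 0.66453 → 66.453% Js-75, 33.547% Js-79.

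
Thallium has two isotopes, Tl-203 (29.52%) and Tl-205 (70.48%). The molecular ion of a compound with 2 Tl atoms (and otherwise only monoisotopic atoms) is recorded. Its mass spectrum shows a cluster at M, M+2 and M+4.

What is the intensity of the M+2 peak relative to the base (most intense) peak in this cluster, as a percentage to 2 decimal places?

83.77%

(0.2952 + 0.7048)^2 gives M 0.0871, M+2 0.4161, M+4 0.4967; the largest is M+4.
P(M+4) = C(2,2) × 0.2952^0 × 0.7048^2 = 1 × 1.0000 × 0.49674304 = 0.496743 (base)
P(M+2) = C(2,1) × 0.2952^1 × 0.7048^1 = 2 × 0.2952 × 0.7048 = 0.416114
Relative intensity = 0.416114 / 0.496743 × 100 = 83.77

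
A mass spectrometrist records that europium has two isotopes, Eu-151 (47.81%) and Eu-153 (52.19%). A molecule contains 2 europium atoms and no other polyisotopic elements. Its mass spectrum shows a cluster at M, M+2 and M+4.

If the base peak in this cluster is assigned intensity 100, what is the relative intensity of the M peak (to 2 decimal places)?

45.80

Term probabilities: M 0.2286, M+2 0.4990, M+4 0.2724. Base peak = M+2.
P(M+2) = C(2,1) × 0.4781^1 × 0.5219^1 = 2 × 0.4781 × 0.5219 = 0.499041 (base)
P(M) = C(2,0) × 0.4781^2 × 0.5219^0 = 1 × 0.22857961 × 1.0000 = 0.228580
Relative intensity = 0.228580 / 0.499041 × 100 = 45.80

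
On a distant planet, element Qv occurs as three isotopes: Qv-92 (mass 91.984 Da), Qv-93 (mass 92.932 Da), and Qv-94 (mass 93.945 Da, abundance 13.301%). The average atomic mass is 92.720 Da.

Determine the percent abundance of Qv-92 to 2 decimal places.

Let x and y be the fractions of Qv-92 and Qv-93. Then x + y = 1 − 0.13301 = 0.86699 and 91.984x + 92.932y = 92.720 − 0.13301×93.945 = 80.22437555.
Substituting: 91.984x + 92.932(0.86699 − x) = 80.22437555
(91.984 − 92.932)x = -0.34673913  ⇒  x = 0.36576, y = 0.50123
Qv-92: 36.58%, Qv-93: 50.12%.

36.58%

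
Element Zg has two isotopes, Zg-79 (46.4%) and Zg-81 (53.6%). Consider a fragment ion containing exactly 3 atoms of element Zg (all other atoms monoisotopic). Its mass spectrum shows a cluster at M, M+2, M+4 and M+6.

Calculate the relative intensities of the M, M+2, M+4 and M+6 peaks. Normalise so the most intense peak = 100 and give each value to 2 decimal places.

24.98 : 86.57 : 100.00 : 38.51

Expanding (0.464 + 0.536)^3:
P(M) = 0.464^3 = 0.099897
P(M+2) = 3 × 0.464^2 × 0.536^1 = 0.346196
P(M+4) = 3 × 0.464^1 × 0.536^2 = 0.399916
P(M+6) = 0.536^3 = 0.153991
The M+4 peak is largest (0.399916); scaling to 100 gives 24.98 : 86.57 : 100.00 : 38.51.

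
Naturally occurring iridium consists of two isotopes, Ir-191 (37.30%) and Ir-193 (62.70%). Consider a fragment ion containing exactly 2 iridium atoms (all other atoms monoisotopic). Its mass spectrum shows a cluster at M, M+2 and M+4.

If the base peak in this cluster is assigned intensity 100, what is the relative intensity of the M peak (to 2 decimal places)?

Binomial terms of (0.3730 + 0.6270)^2: M 0.1391, M+2 0.4677, M+4 0.3931 → M+2 is the base peak.
P(M+2) = C(2,1) × 0.3730^1 × 0.6270^1 = 2 × 0.3730 × 0.6270 = 0.467742 (base)
P(M) = C(2,0) × 0.3730^2 × 0.6270^0 = 1 × 0.139129 × 1.0000 = 0.139129
Relative intensity = 0.139129 / 0.467742 × 100 = 29.74

29.74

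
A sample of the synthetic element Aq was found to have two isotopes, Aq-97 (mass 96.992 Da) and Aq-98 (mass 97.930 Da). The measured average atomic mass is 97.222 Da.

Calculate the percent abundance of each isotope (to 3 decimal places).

Let x be the fractional abundance of Aq-97; then Aq-98 has abundance 1 − x.
96.992·x + 97.930·(1 − x) = 97.222
(96.992 − 97.930)·x = 97.222 − 97.930
x = -0.708 / -0.938 = 0.75480 → 75.480% Aq-97, 24.520% Aq-98.

Aq-97: 75.480%, Aq-98: 24.520%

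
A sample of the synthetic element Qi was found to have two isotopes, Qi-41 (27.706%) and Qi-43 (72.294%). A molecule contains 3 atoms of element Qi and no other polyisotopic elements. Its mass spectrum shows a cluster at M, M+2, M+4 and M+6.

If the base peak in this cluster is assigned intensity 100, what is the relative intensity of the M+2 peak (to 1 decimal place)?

38.3

Binomial terms of (0.27706 + 0.72294)^3: M 0.0213, M+2 0.1665, M+4 0.4344, M+6 0.3778 → M+4 is the base peak.
P(M+4) = C(3,2) × 0.27706^1 × 0.72294^2 = 3 × 0.27706 × 0.52264224 = 0.434410 (base)
P(M+2) = C(3,1) × 0.27706^2 × 0.72294^1 = 3 × 0.07676224 × 0.72294 = 0.166483
Relative intensity = 0.166483 / 0.434410 × 100 = 38.3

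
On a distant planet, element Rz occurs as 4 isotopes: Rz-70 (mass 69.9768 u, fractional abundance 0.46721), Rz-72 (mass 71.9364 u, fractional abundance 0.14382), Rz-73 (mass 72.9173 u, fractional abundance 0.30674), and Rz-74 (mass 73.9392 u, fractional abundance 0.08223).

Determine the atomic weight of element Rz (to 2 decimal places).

71.49 u

Average mass = Σ (abundance × isotope mass) = 0.46721 × 69.9768 + 0.14382 × 71.9364 + 0.30674 × 72.9173 + 0.08223 × 73.9392
= 32.69386 + 10.34589 + 22.36665 + 6.08002 = 71.48642 u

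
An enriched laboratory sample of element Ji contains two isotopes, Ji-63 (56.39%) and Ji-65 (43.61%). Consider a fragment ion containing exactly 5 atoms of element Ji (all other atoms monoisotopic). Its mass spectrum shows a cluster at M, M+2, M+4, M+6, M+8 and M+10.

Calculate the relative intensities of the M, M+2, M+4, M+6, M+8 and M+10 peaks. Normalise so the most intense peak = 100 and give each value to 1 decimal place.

16.7 : 64.7 : 100.0 : 77.3 : 29.9 : 4.6

Expanding (0.5639 + 0.4361)^5:
P(M) = 0.5639^5 = 0.057018
P(M+2) = 5 × 0.5639^4 × 0.4361^1 = 0.220478
P(M+4) = 10 × 0.5639^3 × 0.4361^2 = 0.341019
P(M+6) = 10 × 0.5639^2 × 0.4361^3 = 0.263732
P(M+8) = 5 × 0.5639^1 × 0.4361^4 = 0.101980
P(M+10) = 0.4361^5 = 0.015774
The M+4 peak is largest (0.341019); scaling to 100 gives 16.7 : 64.7 : 100.0 : 77.3 : 29.9 : 4.6.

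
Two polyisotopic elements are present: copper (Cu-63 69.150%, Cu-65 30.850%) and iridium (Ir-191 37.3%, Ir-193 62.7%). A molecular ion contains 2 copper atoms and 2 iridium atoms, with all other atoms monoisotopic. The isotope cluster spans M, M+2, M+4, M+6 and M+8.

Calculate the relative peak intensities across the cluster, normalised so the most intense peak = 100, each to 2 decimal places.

Copper pattern (n=2): 0.47817225 : 0.4266555 : 0.09517225
Iridium pattern (n=2): 0.139129 : 0.467742 : 0.393129
Convolve the two distributions (both contribute in 2-u steps):
  M: 0.47817225×0.139129 = 0.066528
  M+2: 0.47817225×0.467742 + 0.4266555×0.139129 = 0.283021
  M+4: 0.47817225×0.393129 + 0.4266555×0.467742 + 0.09517225×0.139129 = 0.400789
  M+6: 0.4266555×0.393129 + 0.09517225×0.467742 = 0.212247
  M+8: 0.09517225×0.393129 = 0.037415
Scale to base peak (0.400789) = 100: 16.60 : 70.62 : 100.00 : 52.96 : 9.34

16.60 : 70.62 : 100.00 : 52.96 : 9.34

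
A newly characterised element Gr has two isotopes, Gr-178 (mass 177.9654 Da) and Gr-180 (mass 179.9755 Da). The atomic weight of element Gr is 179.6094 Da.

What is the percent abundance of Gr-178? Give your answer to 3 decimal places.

18.213%

Writing the weighted mean with unknown fraction x of Gr-178:
177.9654·x + 179.9755·(1 − x) = 179.6094
(177.9654 − 179.9755)·x = 179.6094 − 179.9755
x = -0.3661 / -2.0101 = 0.18213 → 18.213% Gr-178, 81.787% Gr-180.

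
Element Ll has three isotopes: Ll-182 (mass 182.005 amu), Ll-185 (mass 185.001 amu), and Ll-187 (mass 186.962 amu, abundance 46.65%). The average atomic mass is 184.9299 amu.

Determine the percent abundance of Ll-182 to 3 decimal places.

The remaining 53.35% is split between Ll-182 (fraction x) and Ll-185 (fraction 0.5335 − x).
Substituting: 182.005x + 185.001(0.5335 − x) = 97.712127
(182.005 − 185.001)x = -0.9859065  ⇒  x = 0.32907, y = 0.20443
Ll-182: 32.907%, Ll-185: 20.443%.

32.907%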